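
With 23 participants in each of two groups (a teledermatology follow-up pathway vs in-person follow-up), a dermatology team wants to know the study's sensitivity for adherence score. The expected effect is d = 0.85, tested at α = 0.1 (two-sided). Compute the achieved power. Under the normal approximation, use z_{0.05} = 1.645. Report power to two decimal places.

For two equal groups, power = Φ(d·√(n/2) − z_{α/2}).
d·√(n/2) = 0.85 × √(23/2) = 0.85 × 3.391 = 2.882.
z_β = 2.882 − 1.645 = 1.237.
Power = Φ(1.237) = 0.892.

power ≈ 0.89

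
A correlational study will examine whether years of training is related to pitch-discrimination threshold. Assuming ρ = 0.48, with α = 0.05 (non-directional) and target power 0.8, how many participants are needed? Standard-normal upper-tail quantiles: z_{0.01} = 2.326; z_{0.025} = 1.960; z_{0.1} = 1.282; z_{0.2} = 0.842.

n = 32

Fisher's z: C = ½·ln((1+r)/(1−r)) = ½·ln(2.8462) = 0.5230.
n = ((z_{α/2} + z_β)/C)² + 3.
(1.960 + 0.842) / 0.5230 = 2.802 / 0.5230 = 5.358.
n = 5.358² + 3 = 28.70 + 3 = 31.7.
Round up.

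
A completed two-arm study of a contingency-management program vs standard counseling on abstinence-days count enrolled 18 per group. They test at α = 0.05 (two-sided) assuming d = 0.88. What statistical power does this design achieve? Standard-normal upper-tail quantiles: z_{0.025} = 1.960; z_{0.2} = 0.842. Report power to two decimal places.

power ≈ 0.75

For two equal groups, power = Φ(d·√(n/2) − z_{α/2}).
d·√(n/2) = 0.88 × √(18/2) = 0.88 × 3.000 = 2.640.
z_β = 2.640 − 1.960 = 0.680.
Power = Φ(0.680) = 0.752.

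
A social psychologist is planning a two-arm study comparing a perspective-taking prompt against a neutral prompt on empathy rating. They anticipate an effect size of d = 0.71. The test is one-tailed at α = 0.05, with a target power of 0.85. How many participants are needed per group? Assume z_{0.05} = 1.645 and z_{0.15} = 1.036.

For two independent groups with equal n: n = 2·((z_{α} + z_β) / d)².
z_{α} + z_β = 1.645 + 1.036 = 2.681.
n = 2 × (2.681 / 0.71)² = 2 × 3.776² = 2 × 14.26 = 28.5.
Round up to the next whole participant.

n = 29 per group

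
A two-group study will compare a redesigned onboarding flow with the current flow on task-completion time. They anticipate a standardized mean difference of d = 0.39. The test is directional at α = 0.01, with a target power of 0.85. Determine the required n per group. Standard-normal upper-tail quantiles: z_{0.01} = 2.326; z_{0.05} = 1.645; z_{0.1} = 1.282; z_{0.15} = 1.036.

For two independent groups with equal n: n = 2·((z_{α} + z_β) / d)².
z_{α} + z_β = 2.326 + 1.036 = 3.362.
n = 2 × (3.362 / 0.39)² = 2 × 8.621² = 2 × 74.31 = 148.6.
Round up to the next whole participant.

n = 149 per group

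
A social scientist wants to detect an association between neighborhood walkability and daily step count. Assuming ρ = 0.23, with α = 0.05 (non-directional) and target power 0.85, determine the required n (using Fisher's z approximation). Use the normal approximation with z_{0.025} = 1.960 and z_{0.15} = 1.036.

n = 167

Fisher's z: C = ½·ln((1+r)/(1−r)) = ½·ln(1.5974) = 0.2342.
n = ((z_{α/2} + z_β)/C)² + 3.
(1.960 + 1.036) / 0.2342 = 2.996 / 0.2342 = 12.792.
n = 12.792² + 3 = 163.65 + 3 = 166.6.
Round up.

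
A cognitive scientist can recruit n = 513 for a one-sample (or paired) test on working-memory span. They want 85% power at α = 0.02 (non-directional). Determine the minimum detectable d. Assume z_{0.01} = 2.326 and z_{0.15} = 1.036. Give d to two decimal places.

d_min ≈ 0.15

For a single sample (or paired design) of n = 513: d_min = (z_{α/2} + z_β)/√n.
z-sum = 2.326 + 1.036 = 3.362.
d_min = 3.362 / √513 = 3.362 / 22.650 = 0.148.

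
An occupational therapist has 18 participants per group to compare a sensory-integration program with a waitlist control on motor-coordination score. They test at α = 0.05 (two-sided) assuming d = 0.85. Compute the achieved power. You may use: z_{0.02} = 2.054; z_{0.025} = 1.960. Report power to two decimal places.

For two equal groups, power = Φ(d·√(n/2) − z_{α/2}).
d·√(n/2) = 0.85 × √(18/2) = 0.85 × 3.000 = 2.550.
z_β = 2.550 − 1.960 = 0.590.
Power = Φ(0.590) = 0.722.

power ≈ 0.72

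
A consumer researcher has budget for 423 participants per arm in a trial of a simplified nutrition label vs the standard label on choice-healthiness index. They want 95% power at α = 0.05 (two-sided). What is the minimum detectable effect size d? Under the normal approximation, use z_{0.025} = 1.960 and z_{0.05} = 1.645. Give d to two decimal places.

d_min ≈ 0.25

For two independent groups of n = 423 each: d_min = (z_{α/2} + z_β)·√(2/n).
z-sum = 1.960 + 1.645 = 3.605.
d_min = 3.605 × √(2/423) = 3.605 × 0.0688 = 0.248.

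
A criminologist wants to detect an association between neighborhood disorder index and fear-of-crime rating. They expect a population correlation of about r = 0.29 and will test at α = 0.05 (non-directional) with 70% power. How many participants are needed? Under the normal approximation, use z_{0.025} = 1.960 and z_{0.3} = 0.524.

Fisher's z: C = ½·ln((1+r)/(1−r)) = ½·ln(1.8169) = 0.2986.
n = ((z_{α/2} + z_β)/C)² + 3.
(1.960 + 0.524) / 0.2986 = 2.484 / 0.2986 = 8.319.
n = 8.319² + 3 = 69.20 + 3 = 72.2.
Round up.

n = 73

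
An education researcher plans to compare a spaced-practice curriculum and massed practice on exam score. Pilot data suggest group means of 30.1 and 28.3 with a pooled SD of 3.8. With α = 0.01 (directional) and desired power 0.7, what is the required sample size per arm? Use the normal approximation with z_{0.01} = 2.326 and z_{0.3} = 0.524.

Cohen's d = |M₁ − M₂| / SD_pooled = |30.1 − 28.3| / 3.8 = 1.8 / 3.8 = 0.474.
For two independent groups with equal n: n = 2·((z_{α} + z_β) / d)².
z_{α} + z_β = 2.326 + 0.524 = 2.850.
n = 2 × (2.850 / 0.474)² = 2 × 6.013² = 2 × 36.15 = 72.3.
Round up to the next whole participant.

n = 73 per group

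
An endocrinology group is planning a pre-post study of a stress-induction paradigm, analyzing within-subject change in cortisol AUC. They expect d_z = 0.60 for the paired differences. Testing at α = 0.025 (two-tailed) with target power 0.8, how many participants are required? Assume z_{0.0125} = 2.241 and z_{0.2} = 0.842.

n = 27 pairs

For a paired (one-sample on differences) test: n = ((z_{α/2} + z_β) / d)².
z_{α/2} + z_β = 2.241 + 0.842 = 3.083.
n = (3.083 / 0.60)² = 5.138² = 26.40.
Round up.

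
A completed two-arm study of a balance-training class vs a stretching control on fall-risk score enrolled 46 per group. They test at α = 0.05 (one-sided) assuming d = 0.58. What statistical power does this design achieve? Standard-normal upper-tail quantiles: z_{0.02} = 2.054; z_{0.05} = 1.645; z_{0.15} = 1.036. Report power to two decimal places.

power ≈ 0.87

For two equal groups, power = Φ(d·√(n/2) − z_{α}).
d·√(n/2) = 0.58 × √(46/2) = 0.58 × 4.796 = 2.782.
z_β = 2.782 − 1.645 = 1.137.
Power = Φ(1.137) = 0.872.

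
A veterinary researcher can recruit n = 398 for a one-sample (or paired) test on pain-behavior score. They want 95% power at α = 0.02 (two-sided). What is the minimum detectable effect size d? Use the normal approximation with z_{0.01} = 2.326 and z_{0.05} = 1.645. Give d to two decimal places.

d_min ≈ 0.20

For a single sample (or paired design) of n = 398: d_min = (z_{α/2} + z_β)/√n.
z-sum = 2.326 + 1.645 = 3.971.
d_min = 3.971 / √398 = 3.971 / 19.950 = 0.199.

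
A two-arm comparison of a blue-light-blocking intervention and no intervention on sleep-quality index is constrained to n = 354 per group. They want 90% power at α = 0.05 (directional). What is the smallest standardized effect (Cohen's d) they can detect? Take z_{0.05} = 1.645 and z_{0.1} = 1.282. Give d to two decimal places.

For two independent groups of n = 354 each: d_min = (z_{α} + z_β)·√(2/n).
z-sum = 1.645 + 1.282 = 2.927.
d_min = 2.927 × √(2/354) = 2.927 × 0.0752 = 0.220.

d_min ≈ 0.22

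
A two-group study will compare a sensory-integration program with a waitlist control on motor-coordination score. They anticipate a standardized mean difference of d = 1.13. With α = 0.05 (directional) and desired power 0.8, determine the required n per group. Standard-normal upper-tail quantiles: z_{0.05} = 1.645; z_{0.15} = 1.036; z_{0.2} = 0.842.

For two independent groups with equal n: n = 2·((z_{α} + z_β) / d)².
z_{α} + z_β = 1.645 + 0.842 = 2.487.
n = 2 × (2.487 / 1.13)² = 2 × 2.201² = 2 × 4.84 = 9.7.
Round up to the next whole participant.

n = 10 per group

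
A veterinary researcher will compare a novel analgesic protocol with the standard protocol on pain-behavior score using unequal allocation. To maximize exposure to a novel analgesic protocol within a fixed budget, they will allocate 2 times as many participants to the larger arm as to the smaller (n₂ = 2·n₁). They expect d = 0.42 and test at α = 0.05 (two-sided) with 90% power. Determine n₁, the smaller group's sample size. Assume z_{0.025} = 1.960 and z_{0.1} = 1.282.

With allocation ratio k = n₂/n₁ = 2, Var(x̄₁−x̄₂) = σ²(1/n₁ + 1/(k·n₁)) = σ²·(k+1)/(k·n₁).
So n₁ = (1 + 1/k)·((z_{α/2} + z_β)/d)² = 1.500 × (3.242/0.42)².
n₁ = 1.500 × 59.58 = 89.4.
Round up: n₁ = 90, giving n₂ = 2 × 90 = 180.

n₁ = 90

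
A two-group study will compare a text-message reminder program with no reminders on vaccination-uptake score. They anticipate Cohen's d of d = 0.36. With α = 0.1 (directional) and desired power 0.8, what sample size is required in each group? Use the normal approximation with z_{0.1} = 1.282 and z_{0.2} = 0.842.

For two independent groups with equal n: n = 2·((z_{α} + z_β) / d)².
z_{α} + z_β = 1.282 + 0.842 = 2.124.
n = 2 × (2.124 / 0.36)² = 2 × 5.900² = 2 × 34.81 = 69.6.
Round up to the next whole participant.

n = 70 per group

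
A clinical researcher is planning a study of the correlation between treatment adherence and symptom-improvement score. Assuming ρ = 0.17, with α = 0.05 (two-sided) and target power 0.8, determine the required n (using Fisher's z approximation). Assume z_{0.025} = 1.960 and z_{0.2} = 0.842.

n = 270

Fisher's z: C = ½·ln((1+r)/(1−r)) = ½·ln(1.4096) = 0.1717.
n = ((z_{α/2} + z_β)/C)² + 3.
(1.960 + 0.842) / 0.1717 = 2.802 / 0.1717 = 16.319.
n = 16.319² + 3 = 266.32 + 3 = 269.3.
Round up.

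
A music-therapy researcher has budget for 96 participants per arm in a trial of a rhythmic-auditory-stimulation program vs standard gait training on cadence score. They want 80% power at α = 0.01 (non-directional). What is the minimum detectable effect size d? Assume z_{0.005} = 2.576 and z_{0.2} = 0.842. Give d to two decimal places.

For two independent groups of n = 96 each: d_min = (z_{α/2} + z_β)·√(2/n).
z-sum = 2.576 + 0.842 = 3.418.
d_min = 3.418 × √(2/96) = 3.418 × 0.1443 = 0.493.

d_min ≈ 0.49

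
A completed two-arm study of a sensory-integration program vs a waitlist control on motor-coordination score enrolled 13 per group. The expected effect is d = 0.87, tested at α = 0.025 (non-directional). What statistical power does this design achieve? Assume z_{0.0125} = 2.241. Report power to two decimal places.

For two equal groups, power = Φ(d·√(n/2) − z_{α/2}).
d·√(n/2) = 0.87 × √(13/2) = 0.87 × 2.550 = 2.218.
z_β = 2.218 − 2.241 = -0.023.
Power = Φ(-0.023) = 0.491.

power ≈ 0.49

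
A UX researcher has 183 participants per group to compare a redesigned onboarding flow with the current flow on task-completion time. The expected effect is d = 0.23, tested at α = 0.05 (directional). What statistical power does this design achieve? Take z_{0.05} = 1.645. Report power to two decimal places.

power ≈ 0.71

For two equal groups, power = Φ(d·√(n/2) − z_{α}).
d·√(n/2) = 0.23 × √(183/2) = 0.23 × 9.566 = 2.200.
z_β = 2.200 − 1.645 = 0.555.
Power = Φ(0.555) = 0.711.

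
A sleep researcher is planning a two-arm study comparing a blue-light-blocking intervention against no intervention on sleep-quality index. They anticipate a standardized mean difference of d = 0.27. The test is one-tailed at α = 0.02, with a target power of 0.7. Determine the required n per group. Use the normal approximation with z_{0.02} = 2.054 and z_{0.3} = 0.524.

n = 183 per group

For two independent groups with equal n: n = 2·((z_{α} + z_β) / d)².
z_{α} + z_β = 2.054 + 0.524 = 2.578.
n = 2 × (2.578 / 0.27)² = 2 × 9.548² = 2 × 91.17 = 182.3.
Round up to the next whole participant.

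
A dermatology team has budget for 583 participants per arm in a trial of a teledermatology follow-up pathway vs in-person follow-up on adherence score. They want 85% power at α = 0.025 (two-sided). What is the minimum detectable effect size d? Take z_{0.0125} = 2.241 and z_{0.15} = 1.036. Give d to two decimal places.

d_min ≈ 0.19

For two independent groups of n = 583 each: d_min = (z_{α/2} + z_β)·√(2/n).
z-sum = 2.241 + 1.036 = 3.277.
d_min = 3.277 × √(2/583) = 3.277 × 0.0586 = 0.192.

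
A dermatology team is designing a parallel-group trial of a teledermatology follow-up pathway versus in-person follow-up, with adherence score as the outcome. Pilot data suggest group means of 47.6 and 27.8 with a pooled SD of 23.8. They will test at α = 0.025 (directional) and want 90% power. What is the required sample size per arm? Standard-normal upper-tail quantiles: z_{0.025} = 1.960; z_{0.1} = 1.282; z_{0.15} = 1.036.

n = 31 per group

Cohen's d = |M₁ − M₂| / SD_pooled = |47.6 − 27.8| / 23.8 = 19.8 / 23.8 = 0.832.
For two independent groups with equal n: n = 2·((z_{α} + z_β) / d)².
z_{α} + z_β = 1.960 + 1.282 = 3.242.
n = 2 × (3.242 / 0.832)² = 2 × 3.897² = 2 × 15.18 = 30.4.
Round up to the next whole participant.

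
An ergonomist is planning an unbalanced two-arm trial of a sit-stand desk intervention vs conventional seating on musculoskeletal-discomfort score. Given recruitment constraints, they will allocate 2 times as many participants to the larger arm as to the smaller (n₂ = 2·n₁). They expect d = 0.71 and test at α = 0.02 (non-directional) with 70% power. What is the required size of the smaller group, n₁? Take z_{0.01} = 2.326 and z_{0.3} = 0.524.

n₁ = 25

With allocation ratio k = n₂/n₁ = 2, Var(x̄₁−x̄₂) = σ²(1/n₁ + 1/(k·n₁)) = σ²·(k+1)/(k·n₁).
So n₁ = (1 + 1/k)·((z_{α/2} + z_β)/d)² = 1.500 × (2.850/0.71)².
n₁ = 1.500 × 16.11 = 24.2.
Round up: n₁ = 25, giving n₂ = 2 × 25 = 50.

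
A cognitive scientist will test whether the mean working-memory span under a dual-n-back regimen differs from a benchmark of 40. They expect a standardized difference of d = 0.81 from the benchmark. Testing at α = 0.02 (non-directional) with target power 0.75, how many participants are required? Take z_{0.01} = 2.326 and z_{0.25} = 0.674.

For a one-sample test: n = ((z_{α/2} + z_β) / d)².
z_{α/2} + z_β = 2.326 + 0.674 = 3.000.
n = (3.000 / 0.81)² = 3.704² = 13.72.
Round up.

n = 14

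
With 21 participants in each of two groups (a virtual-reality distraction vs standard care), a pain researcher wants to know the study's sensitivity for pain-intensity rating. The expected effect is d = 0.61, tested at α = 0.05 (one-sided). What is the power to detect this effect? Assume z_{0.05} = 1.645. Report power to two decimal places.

For two equal groups, power = Φ(d·√(n/2) − z_{α}).
d·√(n/2) = 0.61 × √(21/2) = 0.61 × 3.240 = 1.977.
z_β = 1.977 − 1.645 = 0.332.
Power = Φ(0.332) = 0.630.

power ≈ 0.63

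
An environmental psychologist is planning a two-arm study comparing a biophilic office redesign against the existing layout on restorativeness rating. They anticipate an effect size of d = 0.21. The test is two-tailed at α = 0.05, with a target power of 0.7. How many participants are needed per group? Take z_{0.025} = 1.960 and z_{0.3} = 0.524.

For two independent groups with equal n: n = 2·((z_{α/2} + z_β) / d)².
z_{α/2} + z_β = 1.960 + 0.524 = 2.484.
n = 2 × (2.484 / 0.21)² = 2 × 11.829² = 2 × 139.92 = 279.8.
Round up to the next whole participant.

n = 280 per group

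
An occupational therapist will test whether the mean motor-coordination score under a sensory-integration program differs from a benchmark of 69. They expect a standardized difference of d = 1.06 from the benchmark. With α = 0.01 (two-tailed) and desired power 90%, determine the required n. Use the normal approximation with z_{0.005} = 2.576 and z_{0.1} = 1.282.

n = 14

For a one-sample test: n = ((z_{α/2} + z_β) / d)².
z_{α/2} + z_β = 2.576 + 1.282 = 3.858.
n = (3.858 / 1.06)² = 3.640² = 13.25.
Round up.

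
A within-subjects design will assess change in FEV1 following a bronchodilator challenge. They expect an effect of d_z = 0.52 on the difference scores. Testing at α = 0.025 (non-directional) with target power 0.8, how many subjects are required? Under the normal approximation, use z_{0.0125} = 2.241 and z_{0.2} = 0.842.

For a paired (one-sample on differences) test: n = ((z_{α/2} + z_β) / d)².
z_{α/2} + z_β = 2.241 + 0.842 = 3.083.
n = (3.083 / 0.52)² = 5.929² = 35.15.
Round up.

n = 36 pairs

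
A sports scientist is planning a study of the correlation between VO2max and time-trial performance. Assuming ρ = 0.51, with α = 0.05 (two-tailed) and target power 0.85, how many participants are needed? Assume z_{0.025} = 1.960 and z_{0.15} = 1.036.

n = 32

Fisher's z: C = ½·ln((1+r)/(1−r)) = ½·ln(3.0816) = 0.5627.
n = ((z_{α/2} + z_β)/C)² + 3.
(1.960 + 1.036) / 0.5627 = 2.996 / 0.5627 = 5.324.
n = 5.324² + 3 = 28.35 + 3 = 31.3.
Round up.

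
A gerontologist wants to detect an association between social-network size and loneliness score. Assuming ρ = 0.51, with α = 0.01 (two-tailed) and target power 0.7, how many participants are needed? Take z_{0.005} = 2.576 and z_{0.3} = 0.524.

n = 34

Fisher's z: C = ½·ln((1+r)/(1−r)) = ½·ln(3.0816) = 0.5627.
n = ((z_{α/2} + z_β)/C)² + 3.
(2.576 + 0.524) / 0.5627 = 3.100 / 0.5627 = 5.509.
n = 5.509² + 3 = 30.35 + 3 = 33.4.
Round up.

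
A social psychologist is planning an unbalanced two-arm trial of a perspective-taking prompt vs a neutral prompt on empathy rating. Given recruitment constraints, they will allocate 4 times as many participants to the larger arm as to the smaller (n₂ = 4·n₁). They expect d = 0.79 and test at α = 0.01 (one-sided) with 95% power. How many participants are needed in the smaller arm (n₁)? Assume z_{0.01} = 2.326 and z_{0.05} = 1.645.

n₁ = 32

With allocation ratio k = n₂/n₁ = 4, Var(x̄₁−x̄₂) = σ²(1/n₁ + 1/(k·n₁)) = σ²·(k+1)/(k·n₁).
So n₁ = (1 + 1/k)·((z_{α} + z_β)/d)² = 1.250 × (3.971/0.79)².
n₁ = 1.250 × 25.27 = 31.6.
Round up: n₁ = 32, giving n₂ = 4 × 32 = 128.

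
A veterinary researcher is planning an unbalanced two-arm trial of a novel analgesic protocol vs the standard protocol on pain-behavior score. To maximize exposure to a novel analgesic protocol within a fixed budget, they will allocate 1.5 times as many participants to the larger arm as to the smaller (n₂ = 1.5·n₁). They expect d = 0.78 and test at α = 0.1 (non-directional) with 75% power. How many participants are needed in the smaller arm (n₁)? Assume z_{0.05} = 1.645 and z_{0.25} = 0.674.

n₁ = 15

With allocation ratio k = n₂/n₁ = 1.5, Var(x̄₁−x̄₂) = σ²(1/n₁ + 1/(k·n₁)) = σ²·(k+1)/(k·n₁).
So n₁ = (1 + 1/k)·((z_{α/2} + z_β)/d)² = 1.667 × (2.319/0.78)².
n₁ = 1.667 × 8.84 = 14.7.
Round up: n₁ = 15, giving n₂ = ⌈1.5 × 15⌉ = ⌈22.5⌉ = 23.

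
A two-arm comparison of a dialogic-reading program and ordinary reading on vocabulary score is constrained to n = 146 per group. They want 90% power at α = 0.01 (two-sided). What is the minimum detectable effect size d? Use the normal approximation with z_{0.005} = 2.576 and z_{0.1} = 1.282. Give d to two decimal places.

d_min ≈ 0.45

For two independent groups of n = 146 each: d_min = (z_{α/2} + z_β)·√(2/n).
z-sum = 2.576 + 1.282 = 3.858.
d_min = 3.858 × √(2/146) = 3.858 × 0.1170 = 0.452.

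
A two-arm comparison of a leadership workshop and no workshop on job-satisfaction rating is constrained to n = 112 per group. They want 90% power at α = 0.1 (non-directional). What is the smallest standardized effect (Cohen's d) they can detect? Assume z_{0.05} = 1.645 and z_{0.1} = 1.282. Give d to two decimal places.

d_min ≈ 0.39

For two independent groups of n = 112 each: d_min = (z_{α/2} + z_β)·√(2/n).
z-sum = 1.645 + 1.282 = 2.927.
d_min = 2.927 × √(2/112) = 2.927 × 0.1336 = 0.391.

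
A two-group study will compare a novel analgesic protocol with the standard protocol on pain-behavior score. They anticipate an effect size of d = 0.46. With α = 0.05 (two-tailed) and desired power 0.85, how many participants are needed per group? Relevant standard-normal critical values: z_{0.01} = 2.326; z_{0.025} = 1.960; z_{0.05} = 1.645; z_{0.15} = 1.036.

For two independent groups with equal n: n = 2·((z_{α/2} + z_β) / d)².
z_{α/2} + z_β = 1.960 + 1.036 = 2.996.
n = 2 × (2.996 / 0.46)² = 2 × 6.513² = 2 × 42.42 = 84.8.
Round up to the next whole participant.

n = 85 per group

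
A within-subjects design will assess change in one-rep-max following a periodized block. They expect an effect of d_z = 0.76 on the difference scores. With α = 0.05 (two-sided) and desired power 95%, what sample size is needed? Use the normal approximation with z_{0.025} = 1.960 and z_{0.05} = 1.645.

For a paired (one-sample on differences) test: n = ((z_{α/2} + z_β) / d)².
z_{α/2} + z_β = 1.960 + 1.645 = 3.605.
n = (3.605 / 0.76)² = 4.743² = 22.50.
Round up.

n = 23 pairs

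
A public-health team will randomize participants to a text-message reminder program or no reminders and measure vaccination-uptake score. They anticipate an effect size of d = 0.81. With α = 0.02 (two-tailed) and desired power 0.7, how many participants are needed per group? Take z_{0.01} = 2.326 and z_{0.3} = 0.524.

n = 25 per group

For two independent groups with equal n: n = 2·((z_{α/2} + z_β) / d)².
z_{α/2} + z_β = 2.326 + 0.524 = 2.850.
n = 2 × (2.850 / 0.81)² = 2 × 3.519² = 2 × 12.38 = 24.8.
Round up to the next whole participant.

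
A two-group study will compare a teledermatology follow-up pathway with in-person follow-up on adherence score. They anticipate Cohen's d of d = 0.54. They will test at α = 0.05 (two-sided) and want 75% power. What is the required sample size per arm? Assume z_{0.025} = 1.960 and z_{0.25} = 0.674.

For two independent groups with equal n: n = 2·((z_{α/2} + z_β) / d)².
z_{α/2} + z_β = 1.960 + 0.674 = 2.634.
n = 2 × (2.634 / 0.54)² = 2 × 4.878² = 2 × 23.79 = 47.6.
Round up to the next whole participant.

n = 48 per group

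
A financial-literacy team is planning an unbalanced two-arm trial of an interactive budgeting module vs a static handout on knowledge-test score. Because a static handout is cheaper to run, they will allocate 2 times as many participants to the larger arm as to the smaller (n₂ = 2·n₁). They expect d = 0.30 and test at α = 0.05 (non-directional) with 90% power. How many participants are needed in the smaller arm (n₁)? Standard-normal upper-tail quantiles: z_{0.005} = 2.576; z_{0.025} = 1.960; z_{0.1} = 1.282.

n₁ = 176

With allocation ratio k = n₂/n₁ = 2, Var(x̄₁−x̄₂) = σ²(1/n₁ + 1/(k·n₁)) = σ²·(k+1)/(k·n₁).
So n₁ = (1 + 1/k)·((z_{α/2} + z_β)/d)² = 1.500 × (3.242/0.30)².
n₁ = 1.500 × 116.78 = 175.2.
Round up: n₁ = 176, giving n₂ = 2 × 176 = 352.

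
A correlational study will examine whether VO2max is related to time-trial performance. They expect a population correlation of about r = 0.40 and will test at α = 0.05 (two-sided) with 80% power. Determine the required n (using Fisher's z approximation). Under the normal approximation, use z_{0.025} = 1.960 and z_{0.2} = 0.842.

Fisher's z: C = ½·ln((1+r)/(1−r)) = ½·ln(2.3333) = 0.4236.
n = ((z_{α/2} + z_β)/C)² + 3.
(1.960 + 0.842) / 0.4236 = 2.802 / 0.4236 = 6.615.
n = 6.615² + 3 = 43.75 + 3 = 46.8.
Round up.

n = 47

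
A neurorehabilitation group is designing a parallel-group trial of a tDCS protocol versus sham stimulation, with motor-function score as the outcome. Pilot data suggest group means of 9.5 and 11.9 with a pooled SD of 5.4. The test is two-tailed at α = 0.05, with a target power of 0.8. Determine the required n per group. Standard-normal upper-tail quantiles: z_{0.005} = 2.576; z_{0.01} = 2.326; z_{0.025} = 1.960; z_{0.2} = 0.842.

n = 80 per group

Cohen's d = |M₁ − M₂| / SD_pooled = |9.5 − 11.9| / 5.4 = 2.4 / 5.4 = 0.444.
For two independent groups with equal n: n = 2·((z_{α/2} + z_β) / d)².
z_{α/2} + z_β = 1.960 + 0.842 = 2.802.
n = 2 × (2.802 / 0.444)² = 2 × 6.311² = 2 × 39.83 = 79.7.
Round up to the next whole participant.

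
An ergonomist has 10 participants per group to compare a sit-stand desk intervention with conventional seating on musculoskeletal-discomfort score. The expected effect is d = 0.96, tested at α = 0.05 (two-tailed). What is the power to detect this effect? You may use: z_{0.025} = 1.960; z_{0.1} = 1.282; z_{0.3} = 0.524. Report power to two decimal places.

power ≈ 0.57

For two equal groups, power = Φ(d·√(n/2) − z_{α/2}).
d·√(n/2) = 0.96 × √(10/2) = 0.96 × 2.236 = 2.147.
z_β = 2.147 − 1.960 = 0.187.
Power = Φ(0.187) = 0.574.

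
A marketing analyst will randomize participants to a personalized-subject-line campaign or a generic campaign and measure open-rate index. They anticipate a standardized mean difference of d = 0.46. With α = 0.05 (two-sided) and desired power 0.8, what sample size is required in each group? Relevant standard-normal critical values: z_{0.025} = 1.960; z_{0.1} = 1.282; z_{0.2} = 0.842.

For two independent groups with equal n: n = 2·((z_{α/2} + z_β) / d)².
z_{α/2} + z_β = 1.960 + 0.842 = 2.802.
n = 2 × (2.802 / 0.46)² = 2 × 6.091² = 2 × 37.10 = 74.2.
Round up to the next whole participant.

n = 75 per group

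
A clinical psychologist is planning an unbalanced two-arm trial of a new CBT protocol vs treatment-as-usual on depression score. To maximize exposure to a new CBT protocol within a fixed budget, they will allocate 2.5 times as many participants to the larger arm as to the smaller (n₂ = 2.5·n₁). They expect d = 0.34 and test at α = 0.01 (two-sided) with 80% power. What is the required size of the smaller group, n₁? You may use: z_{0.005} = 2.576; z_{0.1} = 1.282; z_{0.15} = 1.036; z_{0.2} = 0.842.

With allocation ratio k = n₂/n₁ = 2.5, Var(x̄₁−x̄₂) = σ²(1/n₁ + 1/(k·n₁)) = σ²·(k+1)/(k·n₁).
So n₁ = (1 + 1/k)·((z_{α/2} + z_β)/d)² = 1.400 × (3.418/0.34)².
n₁ = 1.400 × 101.06 = 141.5.
Round up: n₁ = 142, giving n₂ = 2.5 × 142 = 355.

n₁ = 142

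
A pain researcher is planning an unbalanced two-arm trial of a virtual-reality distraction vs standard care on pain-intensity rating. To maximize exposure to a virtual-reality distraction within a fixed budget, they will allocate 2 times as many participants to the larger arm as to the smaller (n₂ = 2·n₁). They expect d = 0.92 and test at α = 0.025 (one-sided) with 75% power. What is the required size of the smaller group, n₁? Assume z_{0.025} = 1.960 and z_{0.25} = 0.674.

With allocation ratio k = n₂/n₁ = 2, Var(x̄₁−x̄₂) = σ²(1/n₁ + 1/(k·n₁)) = σ²·(k+1)/(k·n₁).
So n₁ = (1 + 1/k)·((z_{α} + z_β)/d)² = 1.500 × (2.634/0.92)².
n₁ = 1.500 × 8.20 = 12.3.
Round up: n₁ = 13, giving n₂ = 2 × 13 = 26.

n₁ = 13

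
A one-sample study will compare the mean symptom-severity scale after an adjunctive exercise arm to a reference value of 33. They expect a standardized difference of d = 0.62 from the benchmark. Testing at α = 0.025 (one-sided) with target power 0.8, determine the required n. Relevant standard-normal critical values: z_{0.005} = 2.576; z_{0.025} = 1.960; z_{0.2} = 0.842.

n = 21

For a one-sample test: n = ((z_{α} + z_β) / d)².
z_{α} + z_β = 1.960 + 0.842 = 2.802.
n = (2.802 / 0.62)² = 4.519² = 20.42.
Round up.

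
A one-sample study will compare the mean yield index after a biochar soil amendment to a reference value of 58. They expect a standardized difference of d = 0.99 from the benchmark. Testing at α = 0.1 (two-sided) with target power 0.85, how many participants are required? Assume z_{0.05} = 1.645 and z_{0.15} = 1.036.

For a one-sample test: n = ((z_{α/2} + z_β) / d)².
z_{α/2} + z_β = 1.645 + 1.036 = 2.681.
n = (2.681 / 0.99)² = 2.708² = 7.33.
Round up.

n = 8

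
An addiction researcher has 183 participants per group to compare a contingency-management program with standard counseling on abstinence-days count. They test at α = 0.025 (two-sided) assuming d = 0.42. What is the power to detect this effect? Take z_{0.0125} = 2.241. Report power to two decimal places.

For two equal groups, power = Φ(d·√(n/2) − z_{α/2}).
d·√(n/2) = 0.42 × √(183/2) = 0.42 × 9.566 = 4.018.
z_β = 4.018 − 2.241 = 1.777.
Power = Φ(1.777) = 0.962.

power ≈ 0.96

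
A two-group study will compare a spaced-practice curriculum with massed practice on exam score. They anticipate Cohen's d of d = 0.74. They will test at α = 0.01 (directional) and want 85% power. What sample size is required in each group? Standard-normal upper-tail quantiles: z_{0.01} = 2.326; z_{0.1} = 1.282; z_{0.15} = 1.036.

n = 42 per group

For two independent groups with equal n: n = 2·((z_{α} + z_β) / d)².
z_{α} + z_β = 2.326 + 1.036 = 3.362.
n = 2 × (3.362 / 0.74)² = 2 × 4.543² = 2 × 20.64 = 41.3.
Round up to the next whole participant.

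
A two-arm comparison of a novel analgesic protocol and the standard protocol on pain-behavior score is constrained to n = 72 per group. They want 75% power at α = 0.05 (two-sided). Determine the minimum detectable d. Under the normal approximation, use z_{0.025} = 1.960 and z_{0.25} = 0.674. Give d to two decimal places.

For two independent groups of n = 72 each: d_min = (z_{α/2} + z_β)·√(2/n).
z-sum = 1.960 + 0.674 = 2.634.
d_min = 2.634 × √(2/72) = 2.634 × 0.1667 = 0.439.

d_min ≈ 0.44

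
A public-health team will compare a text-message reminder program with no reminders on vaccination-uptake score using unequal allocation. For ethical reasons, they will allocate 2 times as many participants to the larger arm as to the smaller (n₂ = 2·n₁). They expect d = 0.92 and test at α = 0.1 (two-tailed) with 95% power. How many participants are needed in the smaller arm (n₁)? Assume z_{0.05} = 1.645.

With allocation ratio k = n₂/n₁ = 2, Var(x̄₁−x̄₂) = σ²(1/n₁ + 1/(k·n₁)) = σ²·(k+1)/(k·n₁).
So n₁ = (1 + 1/k)·((z_{α/2} + z_β)/d)² = 1.500 × (3.290/0.92)².
n₁ = 1.500 × 12.79 = 19.2.
Round up: n₁ = 20, giving n₂ = 2 × 20 = 40.

n₁ = 20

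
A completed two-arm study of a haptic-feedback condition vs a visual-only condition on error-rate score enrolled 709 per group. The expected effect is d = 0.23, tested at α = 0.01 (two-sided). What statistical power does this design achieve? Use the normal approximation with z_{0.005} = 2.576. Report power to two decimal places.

power ≈ 0.96

For two equal groups, power = Φ(d·√(n/2) − z_{α/2}).
d·√(n/2) = 0.23 × √(709/2) = 0.23 × 18.828 = 4.330.
z_β = 4.330 − 2.576 = 1.754.
Power = Φ(1.754) = 0.960.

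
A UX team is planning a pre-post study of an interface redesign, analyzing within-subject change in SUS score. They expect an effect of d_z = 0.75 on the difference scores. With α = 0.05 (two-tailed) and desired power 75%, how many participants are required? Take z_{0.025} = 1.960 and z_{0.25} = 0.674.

For a paired (one-sample on differences) test: n = ((z_{α/2} + z_β) / d)².
z_{α/2} + z_β = 1.960 + 0.674 = 2.634.
n = (2.634 / 0.75)² = 3.512² = 12.33.
Round up.

n = 13 pairs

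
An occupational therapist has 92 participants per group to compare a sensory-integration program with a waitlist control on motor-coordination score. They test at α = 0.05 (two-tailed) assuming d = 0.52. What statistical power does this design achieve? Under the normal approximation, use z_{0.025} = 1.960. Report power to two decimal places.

For two equal groups, power = Φ(d·√(n/2) − z_{α/2}).
d·√(n/2) = 0.52 × √(92/2) = 0.52 × 6.782 = 3.527.
z_β = 3.527 − 1.960 = 1.567.
Power = Φ(1.567) = 0.941.

power ≈ 0.94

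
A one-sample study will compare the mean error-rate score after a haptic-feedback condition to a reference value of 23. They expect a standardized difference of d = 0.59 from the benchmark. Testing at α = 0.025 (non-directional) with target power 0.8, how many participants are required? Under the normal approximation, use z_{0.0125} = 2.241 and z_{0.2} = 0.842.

n = 28

For a one-sample test: n = ((z_{α/2} + z_β) / d)².
z_{α/2} + z_β = 2.241 + 0.842 = 3.083.
n = (3.083 / 0.59)² = 5.225² = 27.31.
Round up.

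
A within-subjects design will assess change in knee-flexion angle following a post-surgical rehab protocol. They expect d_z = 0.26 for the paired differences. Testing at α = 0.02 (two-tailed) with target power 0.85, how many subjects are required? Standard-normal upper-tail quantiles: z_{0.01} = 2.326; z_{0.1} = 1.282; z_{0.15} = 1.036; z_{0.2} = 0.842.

For a paired (one-sample on differences) test: n = ((z_{α/2} + z_β) / d)².
z_{α/2} + z_β = 2.326 + 1.036 = 3.362.
n = (3.362 / 0.26)² = 12.931² = 167.20.
Round up.

n = 168 pairs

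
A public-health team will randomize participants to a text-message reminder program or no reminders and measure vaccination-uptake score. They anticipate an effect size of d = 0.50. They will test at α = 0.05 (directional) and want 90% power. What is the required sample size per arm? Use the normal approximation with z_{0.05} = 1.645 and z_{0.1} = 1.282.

For two independent groups with equal n: n = 2·((z_{α} + z_β) / d)².
z_{α} + z_β = 1.645 + 1.282 = 2.927.
n = 2 × (2.927 / 0.50)² = 2 × 5.854² = 2 × 34.27 = 68.5.
Round up to the next whole participant.

n = 69 per group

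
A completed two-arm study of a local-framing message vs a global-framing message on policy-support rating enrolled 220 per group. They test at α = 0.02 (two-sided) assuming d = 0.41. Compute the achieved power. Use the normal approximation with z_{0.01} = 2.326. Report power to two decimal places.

power ≈ 0.98

For two equal groups, power = Φ(d·√(n/2) − z_{α/2}).
d·√(n/2) = 0.41 × √(220/2) = 0.41 × 10.488 = 4.300.
z_β = 4.300 − 2.326 = 1.974.
Power = Φ(1.974) = 0.976.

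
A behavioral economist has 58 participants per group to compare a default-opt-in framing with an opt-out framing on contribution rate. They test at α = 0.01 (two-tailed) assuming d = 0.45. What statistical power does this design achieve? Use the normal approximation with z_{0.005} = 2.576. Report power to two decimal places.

For two equal groups, power = Φ(d·√(n/2) − z_{α/2}).
d·√(n/2) = 0.45 × √(58/2) = 0.45 × 5.385 = 2.423.
z_β = 2.423 − 2.576 = -0.153.
Power = Φ(-0.153) = 0.439.

power ≈ 0.44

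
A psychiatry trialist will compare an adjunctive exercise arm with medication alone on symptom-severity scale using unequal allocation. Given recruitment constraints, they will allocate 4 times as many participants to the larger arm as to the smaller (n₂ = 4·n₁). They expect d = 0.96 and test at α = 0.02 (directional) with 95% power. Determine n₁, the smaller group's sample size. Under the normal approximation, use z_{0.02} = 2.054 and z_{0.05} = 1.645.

n₁ = 19

With allocation ratio k = n₂/n₁ = 4, Var(x̄₁−x̄₂) = σ²(1/n₁ + 1/(k·n₁)) = σ²·(k+1)/(k·n₁).
So n₁ = (1 + 1/k)·((z_{α} + z_β)/d)² = 1.250 × (3.699/0.96)².
n₁ = 1.250 × 14.85 = 18.6.
Round up: n₁ = 19, giving n₂ = 4 × 19 = 76.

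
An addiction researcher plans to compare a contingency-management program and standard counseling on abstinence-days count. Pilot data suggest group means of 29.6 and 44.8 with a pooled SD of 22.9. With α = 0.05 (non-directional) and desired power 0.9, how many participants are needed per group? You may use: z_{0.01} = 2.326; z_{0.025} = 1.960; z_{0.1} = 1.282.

n = 48 per group

Cohen's d = |M₁ − M₂| / SD_pooled = |29.6 − 44.8| / 22.9 = 15.2 / 22.9 = 0.664.
For two independent groups with equal n: n = 2·((z_{α/2} + z_β) / d)².
z_{α/2} + z_β = 1.960 + 1.282 = 3.242.
n = 2 × (3.242 / 0.664)² = 2 × 4.883² = 2 × 23.84 = 47.7.
Round up to the next whole participant.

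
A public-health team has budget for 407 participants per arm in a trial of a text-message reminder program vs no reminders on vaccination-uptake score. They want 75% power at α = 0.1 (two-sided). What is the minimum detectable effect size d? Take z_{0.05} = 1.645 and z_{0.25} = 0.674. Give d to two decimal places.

d_min ≈ 0.16

For two independent groups of n = 407 each: d_min = (z_{α/2} + z_β)·√(2/n).
z-sum = 1.645 + 0.674 = 2.319.
d_min = 2.319 × √(2/407) = 2.319 × 0.0701 = 0.163.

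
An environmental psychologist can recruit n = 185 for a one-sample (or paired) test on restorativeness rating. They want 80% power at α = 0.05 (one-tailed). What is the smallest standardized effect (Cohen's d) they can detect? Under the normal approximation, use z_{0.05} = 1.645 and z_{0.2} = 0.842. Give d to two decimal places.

For a single sample (or paired design) of n = 185: d_min = (z_{α} + z_β)/√n.
z-sum = 1.645 + 0.842 = 2.487.
d_min = 2.487 / √185 = 2.487 / 13.601 = 0.183.

d_min ≈ 0.18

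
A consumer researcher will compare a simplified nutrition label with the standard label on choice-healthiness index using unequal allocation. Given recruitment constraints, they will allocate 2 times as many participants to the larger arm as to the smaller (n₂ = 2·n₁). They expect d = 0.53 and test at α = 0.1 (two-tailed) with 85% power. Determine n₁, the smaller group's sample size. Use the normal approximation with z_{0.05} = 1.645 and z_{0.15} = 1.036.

With allocation ratio k = n₂/n₁ = 2, Var(x̄₁−x̄₂) = σ²(1/n₁ + 1/(k·n₁)) = σ²·(k+1)/(k·n₁).
So n₁ = (1 + 1/k)·((z_{α/2} + z_β)/d)² = 1.500 × (2.681/0.53)².
n₁ = 1.500 × 25.59 = 38.4.
Round up: n₁ = 39, giving n₂ = 2 × 39 = 78.

n₁ = 39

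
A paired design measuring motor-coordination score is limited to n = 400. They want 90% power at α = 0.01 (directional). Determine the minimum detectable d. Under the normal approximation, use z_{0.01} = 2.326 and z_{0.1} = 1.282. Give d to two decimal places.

d_min ≈ 0.18

For a single sample (or paired design) of n = 400: d_min = (z_{α} + z_β)/√n.
z-sum = 2.326 + 1.282 = 3.608.
d_min = 3.608 / √400 = 3.608 / 20.000 = 0.180.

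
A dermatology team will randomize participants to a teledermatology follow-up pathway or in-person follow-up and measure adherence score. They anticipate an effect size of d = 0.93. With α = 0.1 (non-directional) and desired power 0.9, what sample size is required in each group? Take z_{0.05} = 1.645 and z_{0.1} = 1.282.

For two independent groups with equal n: n = 2·((z_{α/2} + z_β) / d)².
z_{α/2} + z_β = 1.645 + 1.282 = 2.927.
n = 2 × (2.927 / 0.93)² = 2 × 3.147² = 2 × 9.91 = 19.8.
Round up to the next whole participant.

n = 20 per group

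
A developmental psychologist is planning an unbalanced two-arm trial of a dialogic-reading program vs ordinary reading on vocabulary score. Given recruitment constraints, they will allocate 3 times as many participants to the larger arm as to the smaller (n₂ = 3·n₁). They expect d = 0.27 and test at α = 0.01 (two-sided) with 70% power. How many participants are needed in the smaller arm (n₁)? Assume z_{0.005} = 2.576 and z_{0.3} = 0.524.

n₁ = 176

With allocation ratio k = n₂/n₁ = 3, Var(x̄₁−x̄₂) = σ²(1/n₁ + 1/(k·n₁)) = σ²·(k+1)/(k·n₁).
So n₁ = (1 + 1/k)·((z_{α/2} + z_β)/d)² = 1.333 × (3.100/0.27)².
n₁ = 1.333 × 131.82 = 175.8.
Round up: n₁ = 176, giving n₂ = 3 × 176 = 528.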